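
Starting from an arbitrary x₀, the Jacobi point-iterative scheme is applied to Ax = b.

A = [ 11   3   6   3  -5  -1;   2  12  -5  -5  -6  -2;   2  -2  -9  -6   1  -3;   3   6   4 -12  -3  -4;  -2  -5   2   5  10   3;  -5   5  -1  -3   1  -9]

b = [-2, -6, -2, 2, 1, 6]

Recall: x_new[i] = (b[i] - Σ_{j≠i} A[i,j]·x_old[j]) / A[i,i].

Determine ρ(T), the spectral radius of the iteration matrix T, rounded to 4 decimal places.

Let D = diag(11, 12, -9, -12, 10, -9); L, U the strict triangles.
Jacobi T = -D⁻¹(L+U): T[4,2] = -(2)/(10) = -0.2000; T[4,4] = 0.
  T[0,:] = [+0.0000 -0.2727 -0.5455 -0.2727 +0.4545 +0.0909]
  T[1,:] = [-0.1667 +0.0000 +0.4167 +0.4167 +0.5000 +0.1667]
  T[2,:] = [+0.2222 -0.2222 +0.0000 -0.6667 +0.1111 -0.3333]
  T[3,:] = [+0.2500 +0.5000 +0.3333 +0.0000 -0.2500 -0.3333]
  T[4,:] = [+0.2000 +0.5000 -0.2000 -0.5000 +0.0000 -0.3000]
  T[5,:] = [-0.5556 +0.5556 -0.1111 -0.3333 +0.1111 +0.0000]
|eigenvalues of T|: 1.1340, 0.7966, 0.7966, 0.4355, 0.2231, 0.1691.
ρ(T) = max|λ| = 1.1340; 1.1340 > 1: divergent.

1.1340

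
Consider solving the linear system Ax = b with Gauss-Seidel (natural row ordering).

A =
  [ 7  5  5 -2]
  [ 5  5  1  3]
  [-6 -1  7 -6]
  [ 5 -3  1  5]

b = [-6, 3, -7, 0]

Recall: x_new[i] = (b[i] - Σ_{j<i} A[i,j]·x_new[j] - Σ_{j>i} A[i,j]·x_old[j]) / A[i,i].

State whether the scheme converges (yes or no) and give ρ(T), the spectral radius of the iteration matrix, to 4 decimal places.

no, ρ = 1.1795

Diagonal D = diag(7, 5, 7, 5); L, U strict lower/upper.
GS T = -(D+L)⁻¹U: row 0 first, T[0,3] = -(-2)/(7) = +0.2857; later rows by forward substitution.
  T[0,:] = [+0.0000, -0.7143, -0.7143, +0.2857]
  T[1,:] = [+0.0000, +0.7143, +0.5143, -0.8857]
  T[2,:] = [+0.0000, -0.5102, -0.5388, +0.9755]
  T[3,:] = [+0.0000, +1.2449, +1.1306, -1.0122]
|λ(T)| sorted: 1.1795, 0.3222, 0.3222, 0.0000.
ρ(T) = max|λ| = 1.1795; 1.1795 > 1, so it fails to converge.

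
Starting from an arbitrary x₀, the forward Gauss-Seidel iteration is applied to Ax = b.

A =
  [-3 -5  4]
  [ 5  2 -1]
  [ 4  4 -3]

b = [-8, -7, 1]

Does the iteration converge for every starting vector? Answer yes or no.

no

A = D + L + U where D = diag(-3, 2, -3).
Gauss-Seidel: T = -(D+L)⁻¹U, row 0 first, T[0,2] = -(4)/(-3) = +1.3333; later rows by forward substitution.
  T[0,:] = [+0.0000  -1.6667  +1.3333]
  T[1,:] = [+0.0000  +4.1667  -2.8333]
  T[2,:] = [+0.0000  +3.3333  -2.0000]
moduli |λ_i(T)| = 1.3333, 0.8333, 0.0000.
ρ = 1.3333; 1.3333 > 1 ⇒ diverges.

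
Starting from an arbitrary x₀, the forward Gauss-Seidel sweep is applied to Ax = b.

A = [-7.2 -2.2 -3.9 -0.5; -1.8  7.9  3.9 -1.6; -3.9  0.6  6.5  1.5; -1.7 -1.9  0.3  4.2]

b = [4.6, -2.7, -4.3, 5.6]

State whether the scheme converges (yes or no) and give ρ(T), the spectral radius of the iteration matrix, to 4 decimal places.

Split A = D + L + U, D = diag(-7.2, 7.9, 6.5, 4.2).
GS T = -(D+L)⁻¹U: row 0 first, T[0,3] = -(-0.5)/(-7.2) = -0.0694; later rows by forward substitution.
  T[0,:] = [+0.0000 -0.3056 -0.5417 -0.0694]
  T[1,:] = [+0.0000 -0.0696 -0.6171 +0.1867]
  T[2,:] = [+0.0000 -0.1769 -0.2680 -0.2897]
  T[3,:] = [+0.0000 -0.1425 -0.4793 +0.0770]
moduli |λ_i(T)| = 0.6475, 0.3186, 0.0683, 0.0000.
ρ(T) = max|λ| = 0.6475; 0.6475 < 1 ⇒ converges.

yes, ρ = 0.6475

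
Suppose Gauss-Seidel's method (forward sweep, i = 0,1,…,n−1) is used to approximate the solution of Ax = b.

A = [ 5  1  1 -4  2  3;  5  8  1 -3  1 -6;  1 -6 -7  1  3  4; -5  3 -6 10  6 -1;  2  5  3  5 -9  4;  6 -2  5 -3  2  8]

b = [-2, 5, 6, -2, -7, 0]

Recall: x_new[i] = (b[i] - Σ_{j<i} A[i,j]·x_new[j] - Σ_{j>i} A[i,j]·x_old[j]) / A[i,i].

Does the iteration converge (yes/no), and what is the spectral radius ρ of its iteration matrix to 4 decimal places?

A = D + L + U where D = diag(5, 8, -7, 10, -9, 8).
T_GS = -(D+L)⁻¹U: row 0 first, T[0,1] = -(1)/(5) = -0.2000; later rows by forward substitution.
  T[0,:] = [+0.0000  -0.2000  -0.2000  +0.8000  -0.4000  -0.6000]
  T[1,:] = [+0.0000  +0.1250  +0.0000  -0.1250  +0.1250  +1.1250]
  T[2,:] = [+0.0000  -0.1357  -0.0286  +0.3643  +0.2643  -0.4786]
  T[3,:] = [+0.0000  -0.2189  -0.1171  +0.6561  -0.6789  -0.8246]
  T[4,:] = [+0.0000  -0.1419  -0.1190  +0.5942  -0.3085  +0.3185]
  T[5,:] = [+0.0000  +0.2194  +0.1537  -0.7615  -0.0114  +0.6415]
|λ(T)| sorted: 1.4906, 0.6520, 0.6520, 0.0639, 0.0176, 0.0000.
ρ(T) = max|λ| = 1.4906; 1.4906 > 1: divergent.

no, ρ = 1.4906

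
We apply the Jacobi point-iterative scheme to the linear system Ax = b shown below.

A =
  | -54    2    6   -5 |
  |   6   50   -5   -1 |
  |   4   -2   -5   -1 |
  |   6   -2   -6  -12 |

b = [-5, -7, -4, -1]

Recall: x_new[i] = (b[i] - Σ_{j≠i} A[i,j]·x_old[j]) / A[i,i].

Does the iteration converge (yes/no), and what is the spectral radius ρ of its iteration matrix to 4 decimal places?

yes, ρ = 0.4367

Split A = D + L + U, D = diag(-54, 50, -5, -12).
Jacobi T = -D⁻¹(L+U): T[1,2] = -(-5)/(50) = +0.1000; T[1,1] = 0.
  T[0,:] = [+0.0000, +0.0370, +0.1111, -0.0926]
  T[1,:] = [-0.1200, +0.0000, +0.1000, +0.0200]
  T[2,:] = [+0.8000, -0.4000, +0.0000, -0.2000]
  T[3,:] = [+0.5000, -0.1667, -0.5000, +0.0000]
|eigenvalues of T|: 0.4367, 0.2954, 0.2954, 0.0207.
ρ(T) = max|λ| = 0.4367; 0.4367 < 1: convergent.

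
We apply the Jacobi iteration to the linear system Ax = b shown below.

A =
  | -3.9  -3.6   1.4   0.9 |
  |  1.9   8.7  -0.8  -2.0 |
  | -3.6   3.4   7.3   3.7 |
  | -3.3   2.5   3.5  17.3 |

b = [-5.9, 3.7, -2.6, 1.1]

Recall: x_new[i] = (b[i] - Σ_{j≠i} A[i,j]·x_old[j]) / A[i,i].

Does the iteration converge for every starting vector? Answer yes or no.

yes

Diagonal D = diag(-3.9, 8.7, 7.3, 17.3); L, U strict lower/upper.
T_J = -D⁻¹(L+U): T[0,2] = -(1.4)/(-3.9) = +0.3590; T[0,0] = 0.
  T[0,:] = [+0.0000, -0.9231, +0.3590, +0.2308]
  T[1,:] = [-0.2184, +0.0000, +0.0920, +0.2299]
  T[2,:] = [+0.4932, -0.4658, +0.0000, -0.5068]
  T[3,:] = [+0.1908, -0.1445, -0.2023, +0.0000]
eigenvalue magnitudes: 0.7324, 0.5659, 0.2009, 0.0344.
spectral radius ρ = 0.7324; 0.7324 < 1, so it converges for any x₀.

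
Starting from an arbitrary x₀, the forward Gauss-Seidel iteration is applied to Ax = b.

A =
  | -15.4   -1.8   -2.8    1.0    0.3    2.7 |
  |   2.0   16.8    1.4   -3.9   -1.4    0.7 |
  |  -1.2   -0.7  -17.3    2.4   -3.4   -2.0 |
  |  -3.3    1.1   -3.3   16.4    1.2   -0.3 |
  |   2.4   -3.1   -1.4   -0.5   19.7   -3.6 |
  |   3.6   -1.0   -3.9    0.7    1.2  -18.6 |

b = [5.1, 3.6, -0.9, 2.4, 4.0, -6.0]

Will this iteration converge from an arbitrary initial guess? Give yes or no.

Write A = D+L+U with D = diag(-15.4, 16.8, -17.3, 16.4, 19.7, -18.6).
T_GS = -(D+L)⁻¹U: row 0 first, T[0,1] = -(-1.8)/(-15.4) = -0.1169; later rows by forward substitution.
  T[0,:] = [+0.0000 -0.1169 -0.1818 +0.0649 +0.0195 +0.1753]
  T[1,:] = [+0.0000 +0.0139 -0.0617 +0.2244 +0.0810 -0.0625]
  T[2,:] = [+0.0000 +0.0075 +0.0151 +0.1251 -0.2012 -0.1252]
  T[3,:] = [+0.0000 -0.0229 -0.0294 +0.0232 -0.1152 +0.0326]
  T[4,:] = [+0.0000 +0.0164 +0.0128 +0.0369 -0.0068 +0.1435]
  T[5,:] = [+0.0000 -0.0248 -0.0353 -0.0225 +0.0368 +0.0740]
|roots of det(T-λI)|: 0.1577, 0.1290, 0.1290, 0.0754, 0.0177, 0.0000.
ρ = 0.1577; 0.1577 < 1 ⇒ converges.

yes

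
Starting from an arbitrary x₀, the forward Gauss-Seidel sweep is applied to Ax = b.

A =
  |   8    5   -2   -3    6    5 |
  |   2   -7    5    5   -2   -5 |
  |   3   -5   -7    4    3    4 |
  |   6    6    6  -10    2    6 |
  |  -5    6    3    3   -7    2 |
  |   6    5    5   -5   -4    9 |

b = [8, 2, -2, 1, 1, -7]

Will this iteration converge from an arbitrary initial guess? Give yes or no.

no

Split A = D + L + U, D = diag(8, -7, -7, -10, -7, 9).
T_GS = -(D+L)⁻¹U: row 0 first, T[0,3] = -(-3)/(8) = +0.3750; later rows by forward substitution.
  T[0,:] = [+0.0000 -0.6250 +0.2500 +0.3750 -0.7500 -0.6250]
  T[1,:] = [+0.0000 -0.1786 +0.7857 +0.8214 -0.5000 -0.8929]
  T[2,:] = [+0.0000 -0.1403 -0.4541 +0.1454 +0.4643 +0.9413]
  T[3,:] = [+0.0000 -0.5663 +0.3490 +0.8051 -0.2714 +0.2541]
  T[4,:] = [+0.0000 -0.0095 +0.4499 +0.8436 +0.1898 +0.4792]
  T[5,:] = [+0.0000 +0.2750 +0.0429 +0.0351 +0.4534 +0.7439]
|eigenvalues of T|: 1.3286, 0.8454, 0.8454, 0.2975, 0.0344, 0.0000.
ρ = 1.3286; 1.3286 > 1, so it fails to converge.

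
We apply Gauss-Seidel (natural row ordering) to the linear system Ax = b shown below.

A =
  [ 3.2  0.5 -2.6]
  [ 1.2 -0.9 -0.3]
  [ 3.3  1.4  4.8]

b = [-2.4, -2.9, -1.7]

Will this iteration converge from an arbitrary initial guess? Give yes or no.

yes

Let D = diag(3.2, -0.9, 4.8); L, U the strict triangles.
Gauss-Seidel: T = -(D+L)⁻¹U, row 0 first, T[0,1] = -(0.5)/(3.2) = -0.1562; later rows by forward substitution.
  T[0,:] = [+0.0000, -0.1562, +0.8125]
  T[1,:] = [+0.0000, -0.2083, +0.7500]
  T[2,:] = [+0.0000, +0.1682, -0.7773]
eigenvalue magnitudes: 0.9479, 0.0378, 0.0000.
ρ(T) = max|λ| = 0.9479; 0.9479 < 1 ⇒ converges.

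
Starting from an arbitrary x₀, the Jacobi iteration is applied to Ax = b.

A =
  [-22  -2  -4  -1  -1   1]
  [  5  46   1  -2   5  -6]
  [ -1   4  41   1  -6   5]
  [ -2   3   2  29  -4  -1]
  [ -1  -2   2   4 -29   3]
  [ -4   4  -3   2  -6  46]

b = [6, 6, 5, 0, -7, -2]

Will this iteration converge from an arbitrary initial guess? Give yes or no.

Diagonal D = diag(-22, 46, 41, 29, -29, 46); L, U strict lower/upper.
Jacobi: T = -D⁻¹(L+U), T[5,2] = -(-3)/(46) = +0.0652; T[5,5] = 0.
  T[0,:] = [+0.0000  -0.0909  -0.1818  -0.0455  -0.0455  +0.0455]
  T[1,:] = [-0.1087  +0.0000  -0.0217  +0.0435  -0.1087  +0.1304]
  T[2,:] = [+0.0244  -0.0976  +0.0000  -0.0244  +0.1463  -0.1220]
  T[3,:] = [+0.0690  -0.1034  -0.0690  +0.0000  +0.1379  +0.0345]
  T[4,:] = [-0.0345  -0.0690  +0.0690  +0.1379  +0.0000  +0.1034]
  T[5,:] = [+0.0870  -0.0870  +0.0652  -0.0435  +0.1304  +0.0000]
|roots of det(T-λI)|: 0.1852, 0.1453, 0.1453, 0.1450, 0.0976, 0.0976.
ρ(T) = max|λ| = 0.1852; 0.1852 < 1, so it converges for any x₀.

yes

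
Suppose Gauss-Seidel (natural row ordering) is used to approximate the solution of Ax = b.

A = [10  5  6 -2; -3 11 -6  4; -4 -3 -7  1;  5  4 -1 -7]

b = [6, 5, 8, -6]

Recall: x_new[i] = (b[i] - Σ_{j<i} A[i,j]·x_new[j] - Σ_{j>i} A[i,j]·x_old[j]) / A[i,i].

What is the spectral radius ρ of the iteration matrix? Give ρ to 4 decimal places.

0.5715

A = D + L + U where D = diag(10, 11, -7, -7).
GS T = -(D+L)⁻¹U: row 0 first, T[0,2] = -(6)/(10) = -0.6000; later rows by forward substitution.
  T[0,:] = [+0.0000, -0.5000, -0.6000, +0.2000]
  T[1,:] = [+0.0000, -0.1364, +0.3818, -0.3091]
  T[2,:] = [+0.0000, +0.3442, +0.1792, +0.1610]
  T[3,:] = [+0.0000, -0.4842, -0.2360, -0.0568]
|λ(T)| sorted: 0.5715, 0.4491, 0.1084, 0.0000.
ρ(T) = max|λ| = 0.5715; 0.5715 < 1 ⇒ converges.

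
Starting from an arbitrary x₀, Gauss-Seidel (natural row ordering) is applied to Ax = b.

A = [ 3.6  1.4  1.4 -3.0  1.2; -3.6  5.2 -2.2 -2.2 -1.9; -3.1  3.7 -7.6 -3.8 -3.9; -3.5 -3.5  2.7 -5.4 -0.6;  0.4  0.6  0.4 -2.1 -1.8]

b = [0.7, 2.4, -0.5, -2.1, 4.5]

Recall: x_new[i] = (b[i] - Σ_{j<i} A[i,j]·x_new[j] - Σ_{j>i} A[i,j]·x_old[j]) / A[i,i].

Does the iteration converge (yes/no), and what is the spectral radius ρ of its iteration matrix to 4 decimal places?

no, ρ = 1.4448

Diagonal D = diag(3.6, 5.2, -7.6, -5.4, -1.8); L, U strict lower/upper.
GS T = -(D+L)⁻¹U: row 0 first, T[0,1] = -(1.4)/(3.6) = -0.3889; later rows by forward substitution.
  T[0,:] = [+0.0000  -0.3889  -0.3889  +0.8333  -0.3333]
  T[1,:] = [+0.0000  -0.2692  +0.1538  +1.0000  +0.1346]
  T[2,:] = [+0.0000  +0.0276  +0.2335  -0.3531  -0.3117]
  T[3,:] = [+0.0000  +0.4403  +0.2691  -1.3648  -0.1381]
  T[4,:] = [+0.0000  -0.6838  -0.2972  +2.0323  +0.0627]
eigenvalue magnitudes: 1.4448, 0.1564, 0.1226, 0.0733, 0.0000.
ρ(T) = max|λ| = 1.4448; 1.4448 > 1 ⇒ diverges.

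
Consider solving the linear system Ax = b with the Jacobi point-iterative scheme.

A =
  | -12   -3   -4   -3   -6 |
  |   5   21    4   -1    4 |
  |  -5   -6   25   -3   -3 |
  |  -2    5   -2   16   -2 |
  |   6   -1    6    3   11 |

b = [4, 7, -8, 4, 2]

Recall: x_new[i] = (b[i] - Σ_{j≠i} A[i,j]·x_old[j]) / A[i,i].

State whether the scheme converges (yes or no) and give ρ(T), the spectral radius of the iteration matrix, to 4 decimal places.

yes, ρ = 0.5427

Write A = D+L+U with D = diag(-12, 21, 25, 16, 11).
T_J = -D⁻¹(L+U): T[4,1] = -(-1)/(11) = +0.0909; T[4,4] = 0.
  T[0,:] = [+0.0000, -0.2500, -0.3333, -0.2500, -0.5000]
  T[1,:] = [-0.2381, +0.0000, -0.1905, +0.0476, -0.1905]
  T[2,:] = [+0.2000, +0.2400, +0.0000, +0.1200, +0.1200]
  T[3,:] = [+0.1250, -0.3125, +0.1250, +0.0000, +0.1250]
  T[4,:] = [-0.5455, +0.0909, -0.5455, -0.2727, +0.0000]
|roots of det(T-λI)|: 0.5427, 0.4382, 0.4382, 0.2385, 0.2385.
spectral radius ρ = 0.5427; 0.5427 < 1, so it converges for any x₀.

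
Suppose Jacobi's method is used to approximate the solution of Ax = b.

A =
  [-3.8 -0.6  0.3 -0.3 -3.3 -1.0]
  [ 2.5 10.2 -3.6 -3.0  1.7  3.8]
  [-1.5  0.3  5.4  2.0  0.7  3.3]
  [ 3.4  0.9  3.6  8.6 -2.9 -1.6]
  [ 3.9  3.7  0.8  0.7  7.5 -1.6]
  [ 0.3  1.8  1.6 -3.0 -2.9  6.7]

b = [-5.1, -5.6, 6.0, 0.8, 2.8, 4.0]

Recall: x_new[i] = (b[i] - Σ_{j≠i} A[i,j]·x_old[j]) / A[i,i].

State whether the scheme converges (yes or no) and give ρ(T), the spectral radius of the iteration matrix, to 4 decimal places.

Let D = diag(-3.8, 10.2, 5.4, 8.6, 7.5, 6.7); L, U the strict triangles.
T_J = -D⁻¹(L+U): T[2,0] = -(-1.5)/(5.4) = +0.2778; T[2,2] = 0.
  T[0,:] = [+0.0000, -0.1579, +0.0789, -0.0789, -0.8684, -0.2632]
  T[1,:] = [-0.2451, +0.0000, +0.3529, +0.2941, -0.1667, -0.3725]
  T[2,:] = [+0.2778, -0.0556, +0.0000, -0.3704, -0.1296, -0.6111]
  T[3,:] = [-0.3953, -0.1047, -0.4186, +0.0000, +0.3372, +0.1860]
  T[4,:] = [-0.5200, -0.4933, -0.1067, -0.0933, +0.0000, +0.2133]
  T[5,:] = [-0.0448, -0.2687, -0.2388, +0.4478, +0.4328, +0.0000]
|eigenvalues of T|: 1.1748, 0.8353, 0.5693, 0.5693, 0.3855, 0.3855.
ρ(T) = max|λ| = 1.1748; 1.1748 > 1: divergent.

no, ρ = 1.1748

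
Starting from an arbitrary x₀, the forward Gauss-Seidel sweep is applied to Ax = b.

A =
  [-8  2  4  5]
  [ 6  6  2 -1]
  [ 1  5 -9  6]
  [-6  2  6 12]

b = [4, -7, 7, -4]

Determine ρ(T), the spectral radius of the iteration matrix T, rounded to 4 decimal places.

Diagonal D = diag(-8, 6, -9, 12); L, U strict lower/upper.
GS T = -(D+L)⁻¹U: row 0 first, T[0,2] = -(4)/(-8) = +0.5000; later rows by forward substitution.
  T[0,:] = [+0.0000  +0.2500  +0.5000  +0.6250]
  T[1,:] = [+0.0000  -0.2500  -0.8333  -0.4583]
  T[2,:] = [+0.0000  -0.1111  -0.4074  +0.4815]
  T[3,:] = [+0.0000  +0.2222  +0.5926  +0.1481]
|roots of det(T-λI)|: 0.8618, 0.1795, 0.1795, 0.0000.
spectral radius ρ = 0.8618; 0.8618 < 1: convergent.

0.8618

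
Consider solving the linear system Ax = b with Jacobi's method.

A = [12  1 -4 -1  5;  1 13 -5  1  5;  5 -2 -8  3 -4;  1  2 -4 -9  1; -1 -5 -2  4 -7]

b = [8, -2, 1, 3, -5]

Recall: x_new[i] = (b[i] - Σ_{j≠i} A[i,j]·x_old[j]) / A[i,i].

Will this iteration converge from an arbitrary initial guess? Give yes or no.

Diagonal D = diag(12, 13, -8, -9, -7); L, U strict lower/upper.
Jacobi: T = -D⁻¹(L+U), T[1,0] = -(1)/(13) = -0.0769; T[1,1] = 0.
  T[0,:] = [+0.0000 -0.0833 +0.3333 +0.0833 -0.4167]
  T[1,:] = [-0.0769 +0.0000 +0.3846 -0.0769 -0.3846]
  T[2,:] = [+0.6250 -0.2500 +0.0000 +0.3750 -0.5000]
  T[3,:] = [+0.1111 +0.2222 -0.4444 +0.0000 +0.1111]
  T[4,:] = [-0.1429 -0.7143 -0.2857 +0.5714 +0.0000]
moduli |λ_i(T)| = 0.9092, 0.5277, 0.3345, 0.3345, 0.1031.
ρ(T) = max|λ| = 0.9092; 0.9092 < 1, so it converges for any x₀.

yes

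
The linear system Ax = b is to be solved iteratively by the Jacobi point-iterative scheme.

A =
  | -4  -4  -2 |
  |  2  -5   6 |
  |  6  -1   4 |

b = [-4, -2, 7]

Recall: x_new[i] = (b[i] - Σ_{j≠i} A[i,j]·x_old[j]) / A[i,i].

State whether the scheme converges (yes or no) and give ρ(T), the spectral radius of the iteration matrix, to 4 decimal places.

no, ρ = 1.3837

Write A = D+L+U with D = diag(-4, -5, 4).
Jacobi: T = -D⁻¹(L+U), T[2,0] = -(6)/(4) = -1.5000; T[2,2] = 0.
  T[0,:] = [+0.0000 -1.0000 -0.5000]
  T[1,:] = [+0.4000 +0.0000 +1.2000]
  T[2,:] = [-1.5000 +0.2500 +0.0000]
eigenvalue magnitudes: 1.3837, 1.1246, 1.1246.
ρ(T) = max|λ| = 1.3837; 1.3837 > 1 ⇒ diverges.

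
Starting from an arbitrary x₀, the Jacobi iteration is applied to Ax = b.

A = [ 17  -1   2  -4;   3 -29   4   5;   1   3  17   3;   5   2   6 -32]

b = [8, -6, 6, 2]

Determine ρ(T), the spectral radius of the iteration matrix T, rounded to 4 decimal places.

Diagonal D = diag(17, -29, 17, -32); L, U strict lower/upper.
Jacobi T = -D⁻¹(L+U): T[0,2] = -(2)/(17) = -0.1176; T[0,0] = 0.
  T[0,:] = [+0.0000  +0.0588  -0.1176  +0.2353]
  T[1,:] = [+0.1034  +0.0000  +0.1379  +0.1724]
  T[2,:] = [-0.0588  -0.1765  +0.0000  -0.1765]
  T[3,:] = [+0.1562  +0.0625  +0.1875  +0.0000]
|eigenvalues of T|: 0.1709, 0.1438, 0.1438, 0.1287.
ρ(T) = max|λ| = 0.1709; 0.1709 < 1, so it converges for any x₀.

0.1709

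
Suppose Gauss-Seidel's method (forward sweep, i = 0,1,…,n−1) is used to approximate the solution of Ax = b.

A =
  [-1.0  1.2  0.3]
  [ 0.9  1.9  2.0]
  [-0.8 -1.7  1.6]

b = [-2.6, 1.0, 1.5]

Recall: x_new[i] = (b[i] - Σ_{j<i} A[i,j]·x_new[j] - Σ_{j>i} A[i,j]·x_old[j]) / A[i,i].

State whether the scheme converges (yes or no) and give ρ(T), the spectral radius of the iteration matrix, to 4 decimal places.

no, ρ = 1.1278

Write A = D+L+U with D = diag(-1, 1.9, 1.6).
T_GS = -(D+L)⁻¹U: row 0 first, T[0,2] = -(0.3)/(-1) = +0.3000; later rows by forward substitution.
  T[0,:] = [+0.0000  +1.2000  +0.3000]
  T[1,:] = [+0.0000  -0.5684  -1.1947]
  T[2,:] = [+0.0000  -0.0039  -1.1194]
eigenvalue magnitudes: 1.1278, 0.5600, 0.0000.
spectral radius ρ = 1.1278; 1.1278 > 1: divergent.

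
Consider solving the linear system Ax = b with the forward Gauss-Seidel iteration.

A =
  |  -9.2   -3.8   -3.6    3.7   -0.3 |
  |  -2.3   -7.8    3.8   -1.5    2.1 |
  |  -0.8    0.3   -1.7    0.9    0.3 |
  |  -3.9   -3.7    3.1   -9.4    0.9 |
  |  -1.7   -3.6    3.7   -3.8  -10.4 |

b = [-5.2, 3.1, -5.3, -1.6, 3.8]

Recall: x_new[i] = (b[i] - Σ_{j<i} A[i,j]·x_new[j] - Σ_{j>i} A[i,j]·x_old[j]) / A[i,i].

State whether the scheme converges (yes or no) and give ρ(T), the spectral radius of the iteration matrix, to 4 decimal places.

Let D = diag(-9.2, -7.8, -1.7, -9.4, -10.4); L, U the strict triangles.
T_GS = -(D+L)⁻¹U: row 0 first, T[0,4] = -(-0.3)/(-9.2) = -0.0326; later rows by forward substitution.
  T[0,:] = [+0.0000 -0.4130 -0.3913 +0.4022 -0.0326]
  T[1,:] = [+0.0000 +0.1218 +0.6026 -0.3109 +0.2788]
  T[2,:] = [+0.0000 +0.2159 +0.2905 +0.2853 +0.2410]
  T[3,:] = [+0.0000 +0.1946 +0.0210 +0.0496 +0.0790]
  T[4,:] = [+0.0000 +0.0310 -0.0489 +0.1253 -0.0343]
|λ(T)| sorted: 0.6233, 0.2719, 0.2719, 0.0362, 0.0000.
spectral radius ρ = 0.6233; 0.6233 < 1, so it converges for any x₀.

yes, ρ = 0.6233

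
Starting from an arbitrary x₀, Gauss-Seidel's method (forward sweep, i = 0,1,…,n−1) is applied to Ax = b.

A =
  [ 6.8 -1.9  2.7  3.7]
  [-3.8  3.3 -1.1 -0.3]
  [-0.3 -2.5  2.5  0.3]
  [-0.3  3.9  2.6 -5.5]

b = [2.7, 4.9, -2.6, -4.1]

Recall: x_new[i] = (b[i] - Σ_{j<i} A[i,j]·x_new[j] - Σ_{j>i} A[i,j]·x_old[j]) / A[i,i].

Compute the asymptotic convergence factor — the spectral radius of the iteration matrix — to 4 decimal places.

0.5690

Split A = D + L + U, D = diag(6.8, 3.3, 2.5, -5.5).
GS T = -(D+L)⁻¹U: row 0 first, T[0,2] = -(2.7)/(6.8) = -0.3971; later rows by forward substitution.
  T[0,:] = [+0.0000 +0.2794 -0.3971 -0.5441]
  T[1,:] = [+0.0000 +0.3217 -0.1239 -0.5357]
  T[2,:] = [+0.0000 +0.3553 -0.1715 -0.7209]
  T[3,:] = [+0.0000 +0.3809 -0.1473 -0.6910]
moduli |λ_i(T)| = 0.5690, 0.0498, 0.0215, 0.0000.
spectral radius ρ = 0.5690; 0.5690 < 1 ⇒ converges.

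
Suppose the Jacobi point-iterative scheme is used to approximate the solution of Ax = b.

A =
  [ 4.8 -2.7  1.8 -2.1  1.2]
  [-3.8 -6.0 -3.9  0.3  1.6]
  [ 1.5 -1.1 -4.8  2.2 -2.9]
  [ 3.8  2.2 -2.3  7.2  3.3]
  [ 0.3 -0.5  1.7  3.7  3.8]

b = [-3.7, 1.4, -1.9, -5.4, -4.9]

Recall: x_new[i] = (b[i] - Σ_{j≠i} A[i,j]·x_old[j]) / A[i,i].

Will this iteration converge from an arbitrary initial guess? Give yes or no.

no

Split A = D + L + U, D = diag(4.8, -6, -4.8, 7.2, 3.8).
T_J = -D⁻¹(L+U): T[1,0] = -(-3.8)/(-6) = -0.6333; T[1,1] = 0.
  T[0,:] = [+0.0000  +0.5625  -0.3750  +0.4375  -0.2500]
  T[1,:] = [-0.6333  +0.0000  -0.6500  +0.0500  +0.2667]
  T[2,:] = [+0.3125  -0.2292  +0.0000  +0.4583  -0.6042]
  T[3,:] = [-0.5278  -0.3056  +0.3194  +0.0000  -0.4583]
  T[4,:] = [-0.0789  +0.1316  -0.4474  -0.9737  +0.0000]
|eigenvalues of T|: 1.2307, 0.8906, 0.8906, 0.7463, 0.4561.
ρ(T) = max|λ| = 1.2307; 1.2307 > 1, so it fails to converge.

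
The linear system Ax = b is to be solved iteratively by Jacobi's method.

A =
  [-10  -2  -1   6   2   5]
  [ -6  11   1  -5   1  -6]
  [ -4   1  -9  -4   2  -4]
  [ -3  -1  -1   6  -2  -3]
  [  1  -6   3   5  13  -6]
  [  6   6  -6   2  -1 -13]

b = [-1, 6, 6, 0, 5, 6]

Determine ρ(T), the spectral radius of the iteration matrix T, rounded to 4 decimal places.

Split A = D + L + U, D = diag(-10, 11, -9, 6, 13, -13).
Jacobi T = -D⁻¹(L+U): T[2,4] = -(2)/(-9) = +0.2222; T[2,2] = 0.
  T[0,:] = [+0.0000  -0.2000  -0.1000  +0.6000  +0.2000  +0.5000]
  T[1,:] = [+0.5455  +0.0000  -0.0909  +0.4545  -0.0909  +0.5455]
  T[2,:] = [-0.4444  +0.1111  +0.0000  -0.4444  +0.2222  -0.4444]
  T[3,:] = [+0.5000  +0.1667  +0.1667  +0.0000  +0.3333  +0.5000]
  T[4,:] = [-0.0769  +0.4615  -0.2308  -0.3846  +0.0000  +0.4615]
  T[5,:] = [+0.4615  +0.4615  -0.4615  +0.1538  -0.0769  +0.0000]
eigenvalue magnitudes: 1.2857, 0.6537, 0.6537, 0.5986, 0.5059, 0.0227.
spectral radius ρ = 1.2857; 1.2857 > 1 ⇒ diverges.

1.2857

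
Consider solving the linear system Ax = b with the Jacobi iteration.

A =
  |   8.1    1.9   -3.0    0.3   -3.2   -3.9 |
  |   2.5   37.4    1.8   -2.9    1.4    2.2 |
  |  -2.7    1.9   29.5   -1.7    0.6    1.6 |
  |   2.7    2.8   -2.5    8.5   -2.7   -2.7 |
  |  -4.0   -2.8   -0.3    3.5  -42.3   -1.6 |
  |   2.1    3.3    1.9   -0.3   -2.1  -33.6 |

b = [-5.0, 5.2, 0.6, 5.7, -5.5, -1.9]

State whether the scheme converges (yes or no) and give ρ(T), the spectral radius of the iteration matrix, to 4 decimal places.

yes, ρ = 0.3010

Let D = diag(8.1, 37.4, 29.5, 8.5, -42.3, -33.6); L, U the strict triangles.
Jacobi T = -D⁻¹(L+U): T[2,4] = -(0.6)/(29.5) = -0.0203; T[2,2] = 0.
  T[0,:] = [+0.0000, -0.2346, +0.3704, -0.0370, +0.3951, +0.4815]
  T[1,:] = [-0.0668, +0.0000, -0.0481, +0.0775, -0.0374, -0.0588]
  T[2,:] = [+0.0915, -0.0644, +0.0000, +0.0576, -0.0203, -0.0542]
  T[3,:] = [-0.3176, -0.3294, +0.2941, +0.0000, +0.3176, +0.3176]
  T[4,:] = [-0.0946, -0.0662, -0.0071, +0.0827, +0.0000, -0.0378]
  T[5,:] = [+0.0625, +0.0982, +0.0565, -0.0089, -0.0625, +0.0000]
|roots of det(T-λI)|: 0.3010, 0.2367, 0.1281, 0.1281, 0.0738, 0.0078.
ρ(T) = max|λ| = 0.3010; 0.3010 < 1: convergent.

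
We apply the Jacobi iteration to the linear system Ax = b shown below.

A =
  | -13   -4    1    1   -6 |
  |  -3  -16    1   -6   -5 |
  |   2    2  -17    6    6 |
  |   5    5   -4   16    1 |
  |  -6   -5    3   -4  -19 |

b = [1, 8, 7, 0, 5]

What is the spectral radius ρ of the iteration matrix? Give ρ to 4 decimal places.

Write A = D+L+U with D = diag(-13, -16, -17, 16, -19).
T_J = -D⁻¹(L+U): T[4,3] = -(-4)/(-19) = -0.2105; T[4,4] = 0.
  T[0,:] = [+0.0000 -0.3077 +0.0769 +0.0769 -0.4615]
  T[1,:] = [-0.1875 +0.0000 +0.0625 -0.3750 -0.3125]
  T[2,:] = [+0.1176 +0.1176 +0.0000 +0.3529 +0.3529]
  T[3,:] = [-0.3125 -0.3125 +0.2500 +0.0000 -0.0625]
  T[4,:] = [-0.3158 -0.2632 +0.1579 -0.2105 +0.0000]
moduli |λ_i(T)| = 0.9045, 0.4101, 0.4101, 0.1237, 0.0012.
ρ(T) = max|λ| = 0.9045; 0.9045 < 1 ⇒ converges.

0.9045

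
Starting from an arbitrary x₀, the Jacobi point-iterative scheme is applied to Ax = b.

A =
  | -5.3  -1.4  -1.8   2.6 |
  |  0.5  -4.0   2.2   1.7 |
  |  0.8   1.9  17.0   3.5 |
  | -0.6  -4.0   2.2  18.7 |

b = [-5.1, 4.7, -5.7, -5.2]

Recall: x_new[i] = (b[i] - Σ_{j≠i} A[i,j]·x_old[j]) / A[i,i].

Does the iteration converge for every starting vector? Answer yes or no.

Diagonal D = diag(-5.3, -4, 17, 18.7); L, U strict lower/upper.
T_J = -D⁻¹(L+U): T[1,2] = -(2.2)/(-4) = +0.5500; T[1,1] = 0.
  T[0,:] = [+0.0000 -0.2642 -0.3396 +0.4906]
  T[1,:] = [+0.1250 +0.0000 +0.5500 +0.4250]
  T[2,:] = [-0.0471 -0.1118 +0.0000 -0.2059]
  T[3,:] = [+0.0321 +0.2139 -0.1176 +0.0000]
moduli |λ_i(T)| = 0.2996, 0.2071, 0.1350, 0.1350.
spectral radius ρ = 0.2996; 0.2996 < 1: convergent.

yes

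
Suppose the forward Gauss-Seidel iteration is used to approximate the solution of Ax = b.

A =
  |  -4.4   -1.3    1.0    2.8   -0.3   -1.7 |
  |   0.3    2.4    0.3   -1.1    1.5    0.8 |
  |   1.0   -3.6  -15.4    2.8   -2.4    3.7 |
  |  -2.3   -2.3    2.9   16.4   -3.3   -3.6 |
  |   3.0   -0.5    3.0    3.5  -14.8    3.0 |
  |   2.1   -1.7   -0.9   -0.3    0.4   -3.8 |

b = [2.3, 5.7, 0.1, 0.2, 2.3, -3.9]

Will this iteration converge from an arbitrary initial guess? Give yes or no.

Write A = D+L+U with D = diag(-4.4, 2.4, -15.4, 16.4, -14.8, -3.8).
T_GS = -(D+L)⁻¹U: row 0 first, T[0,4] = -(-0.3)/(-4.4) = -0.0682; later rows by forward substitution.
  T[0,:] = [+0.0000, -0.2955, +0.2273, +0.6364, -0.0682, -0.3864]
  T[1,:] = [+0.0000, +0.0369, -0.1534, +0.3788, -0.6165, -0.2850]
  T[2,:] = [+0.0000, -0.0278, +0.0506, +0.1346, -0.0162, +0.2818]
  T[3,:] = [+0.0000, -0.0313, +0.0014, +0.1186, +0.1081, +0.0755]
  T[4,:] = [+0.0000, -0.0742, +0.0618, +0.1715, +0.0293, +0.2090]
  T[5,:] = [+0.0000, -0.1785, +0.1886, +0.1590, +0.2365, -0.1367]
|λ(T)| sorted: 0.5490, 0.3537, 0.2160, 0.0601, 0.0601, 0.0000.
ρ = 0.5490; 0.5490 < 1, so it converges for any x₀.

yes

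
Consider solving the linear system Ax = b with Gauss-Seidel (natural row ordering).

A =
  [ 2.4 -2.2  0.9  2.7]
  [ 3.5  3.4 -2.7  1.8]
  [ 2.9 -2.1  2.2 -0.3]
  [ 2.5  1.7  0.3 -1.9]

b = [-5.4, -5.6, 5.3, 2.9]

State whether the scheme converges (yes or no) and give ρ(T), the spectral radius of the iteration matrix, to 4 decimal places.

no, ρ = 1.2249

Diagonal D = diag(2.4, 3.4, 2.2, -1.9); L, U strict lower/upper.
GS T = -(D+L)⁻¹U: row 0 first, T[0,2] = -(0.9)/(2.4) = -0.3750; later rows by forward substitution.
  T[0,:] = [+0.0000 +0.9167 -0.3750 -1.1250]
  T[1,:] = [+0.0000 -0.9436 +1.1801 +0.6287]
  T[2,:] = [+0.0000 -2.1091 +1.6208 +2.2194]
  T[3,:] = [+0.0000 +0.0288 +0.8184 -0.5673]
|roots of det(T-λI)|: 1.2249, 1.0094, 0.1056, 0.0000.
ρ = 1.2249; 1.2249 > 1 ⇒ diverges.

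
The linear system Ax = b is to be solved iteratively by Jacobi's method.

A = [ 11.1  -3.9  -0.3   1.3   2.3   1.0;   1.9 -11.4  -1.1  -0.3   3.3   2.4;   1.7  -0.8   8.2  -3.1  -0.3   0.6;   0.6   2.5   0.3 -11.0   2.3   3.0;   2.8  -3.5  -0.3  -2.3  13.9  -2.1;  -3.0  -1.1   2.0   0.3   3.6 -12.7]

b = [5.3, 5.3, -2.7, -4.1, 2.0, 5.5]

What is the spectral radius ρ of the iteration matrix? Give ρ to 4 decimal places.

0.5453

Let D = diag(11.1, -11.4, 8.2, -11, 13.9, -12.7); L, U the strict triangles.
T_J = -D⁻¹(L+U): T[0,3] = -(1.3)/(11.1) = -0.1171; T[0,0] = 0.
  T[0,:] = [+0.0000  +0.3514  +0.0270  -0.1171  -0.2072  -0.0901]
  T[1,:] = [+0.1667  +0.0000  -0.0965  -0.0263  +0.2895  +0.2105]
  T[2,:] = [-0.2073  +0.0976  +0.0000  +0.3780  +0.0366  -0.0732]
  T[3,:] = [+0.0545  +0.2273  +0.0273  +0.0000  +0.2091  +0.2727]
  T[4,:] = [-0.2014  +0.2518  +0.0216  +0.1655  +0.0000  +0.1511]
  T[5,:] = [-0.2362  -0.0866  +0.1575  +0.0236  +0.2835  +0.0000]
moduli |λ_i(T)| = 0.5453, 0.4302, 0.2492, 0.2492, 0.1566, 0.1566.
spectral radius ρ = 0.5453; 0.5453 < 1: convergent.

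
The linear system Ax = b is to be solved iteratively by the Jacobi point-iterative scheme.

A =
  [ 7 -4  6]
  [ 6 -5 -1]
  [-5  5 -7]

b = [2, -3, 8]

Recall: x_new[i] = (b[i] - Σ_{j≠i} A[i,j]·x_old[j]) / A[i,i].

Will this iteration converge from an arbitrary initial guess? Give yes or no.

Split A = D + L + U, D = diag(7, -5, -7).
Jacobi: T = -D⁻¹(L+U), T[0,1] = -(-4)/(7) = +0.5714; T[0,0] = 0.
  T[0,:] = [+0.0000 +0.5714 -0.8571]
  T[1,:] = [+1.2000 +0.0000 -0.2000]
  T[2,:] = [-0.7143 +0.7143 +0.0000]
eigenvalue magnitudes: 1.2891, 0.7118, 0.7118.
ρ(T) = max|λ| = 1.2891; 1.2891 > 1: divergent.

no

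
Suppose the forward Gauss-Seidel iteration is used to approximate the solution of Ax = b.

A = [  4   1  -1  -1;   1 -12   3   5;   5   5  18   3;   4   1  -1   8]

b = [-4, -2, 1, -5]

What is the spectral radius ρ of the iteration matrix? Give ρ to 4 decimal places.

0.5827

Diagonal D = diag(4, -12, 18, 8); L, U strict lower/upper.
Gauss-Seidel: T = -(D+L)⁻¹U, row 0 first, T[0,1] = -(1)/(4) = -0.2500; later rows by forward substitution.
  T[0,:] = [+0.0000  -0.2500  +0.2500  +0.2500]
  T[1,:] = [+0.0000  -0.0208  +0.2708  +0.4375]
  T[2,:] = [+0.0000  +0.0752  -0.1447  -0.3576]
  T[3,:] = [+0.0000  +0.1370  -0.1769  -0.2244]
moduli |λ_i(T)| = 0.5827, 0.1154, 0.0775, 0.0000.
spectral radius ρ = 0.5827; 0.5827 < 1, so it converges for any x₀.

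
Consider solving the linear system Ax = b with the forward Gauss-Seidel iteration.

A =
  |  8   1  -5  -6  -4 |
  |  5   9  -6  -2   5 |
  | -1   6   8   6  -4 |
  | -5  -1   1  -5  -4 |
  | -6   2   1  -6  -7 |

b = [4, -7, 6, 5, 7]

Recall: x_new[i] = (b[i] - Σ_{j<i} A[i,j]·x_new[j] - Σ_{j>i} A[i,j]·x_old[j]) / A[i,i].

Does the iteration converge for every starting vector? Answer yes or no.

Diagonal D = diag(8, 9, 8, -5, -7); L, U strict lower/upper.
Gauss-Seidel: T = -(D+L)⁻¹U, row 0 first, T[0,1] = -(1)/(8) = -0.1250; later rows by forward substitution.
  T[0,:] = [+0.0000  -0.1250  +0.6250  +0.7500  +0.5000]
  T[1,:] = [+0.0000  +0.0694  +0.3194  -0.1944  -0.8333]
  T[2,:] = [+0.0000  -0.0677  -0.1615  -0.5104  +1.1875]
  T[3,:] = [+0.0000  +0.0976  -0.7212  -0.8132  -0.8958]
  T[4,:] = [+0.0000  +0.0337  +0.1506  -0.0743  +0.2708]
eigenvalue magnitudes: 1.1750, 0.7329, 0.2231, 0.2231, 0.0000.
spectral radius ρ = 1.1750; 1.1750 > 1, so it fails to converge.

no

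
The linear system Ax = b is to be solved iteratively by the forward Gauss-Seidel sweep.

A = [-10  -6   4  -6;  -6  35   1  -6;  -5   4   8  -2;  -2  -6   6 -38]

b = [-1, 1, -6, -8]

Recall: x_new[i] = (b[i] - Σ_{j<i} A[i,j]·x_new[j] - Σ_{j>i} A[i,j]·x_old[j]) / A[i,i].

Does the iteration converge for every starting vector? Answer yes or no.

Let D = diag(-10, 35, 8, -38); L, U the strict triangles.
T_GS = -(D+L)⁻¹U: row 0 first, T[0,1] = -(-6)/(-10) = -0.6000; later rows by forward substitution.
  T[0,:] = [+0.0000  -0.6000  +0.4000  -0.6000]
  T[1,:] = [+0.0000  -0.1029  +0.0400  +0.0686]
  T[2,:] = [+0.0000  -0.3236  +0.2300  -0.1593]
  T[3,:] = [+0.0000  -0.0033  +0.0089  -0.0044]
|λ(T)| sorted: 0.1713, 0.0679, 0.0194, 0.0000.
ρ(T) = max|λ| = 0.1713; 0.1713 < 1: convergent.

yes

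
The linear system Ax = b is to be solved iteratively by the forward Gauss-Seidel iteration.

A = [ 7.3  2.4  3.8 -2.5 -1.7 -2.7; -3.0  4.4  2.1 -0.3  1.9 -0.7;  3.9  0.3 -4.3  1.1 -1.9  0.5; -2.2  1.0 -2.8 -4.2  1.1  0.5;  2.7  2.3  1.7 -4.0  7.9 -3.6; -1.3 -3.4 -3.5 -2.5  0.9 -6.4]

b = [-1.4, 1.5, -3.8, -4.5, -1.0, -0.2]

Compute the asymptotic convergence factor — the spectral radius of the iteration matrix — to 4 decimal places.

Diagonal D = diag(7.3, 4.4, -4.3, -4.2, 7.9, -6.4); L, U strict lower/upper.
T_GS = -(D+L)⁻¹U: row 0 first, T[0,2] = -(3.8)/(7.3) = -0.5205; later rows by forward substitution.
  T[0,:] = [+0.0000 -0.3288 -0.5205 +0.3425 +0.2329 +0.3699]
  T[1,:] = [+0.0000 -0.2242 -0.8322 +0.3017 -0.2730 +0.4113]
  T[2,:] = [+0.0000 -0.3138 -0.5302 +0.5875 -0.2497 +0.4804]
  T[3,:] = [+0.0000 +0.3281 +0.4280 -0.4992 +0.2414 -0.2971]
  T[4,:] = [+0.0000 +0.4113 +0.7510 -0.5841 +0.1758 -0.0442]
  T[5,:] = [+0.0000 +0.2872 +0.7762 -0.4382 +0.1647 -0.4465]
moduli |λ_i(T)| = 1.5718, 0.2257, 0.2257, 0.1103, 0.1103, 0.0000.
ρ(T) = max|λ| = 1.5718; 1.5718 > 1 ⇒ diverges.

1.5718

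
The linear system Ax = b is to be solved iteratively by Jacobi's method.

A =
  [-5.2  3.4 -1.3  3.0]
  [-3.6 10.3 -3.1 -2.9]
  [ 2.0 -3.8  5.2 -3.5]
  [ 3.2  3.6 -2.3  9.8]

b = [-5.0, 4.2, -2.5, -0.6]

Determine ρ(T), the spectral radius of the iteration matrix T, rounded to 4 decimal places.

Let D = diag(-5.2, 10.3, 5.2, 9.8); L, U the strict triangles.
Jacobi T = -D⁻¹(L+U): T[0,1] = -(3.4)/(-5.2) = +0.6538; T[0,0] = 0.
  T[0,:] = [+0.0000 +0.6538 -0.2500 +0.5769]
  T[1,:] = [+0.3495 +0.0000 +0.3010 +0.2816]
  T[2,:] = [-0.3846 +0.7308 +0.0000 +0.6731]
  T[3,:] = [-0.3265 -0.3673 +0.2347 +0.0000]
|roots of det(T-λI)|: 0.8983, 0.4827, 0.4827, 0.2529.
ρ = 0.8983; 0.8983 < 1, so it converges for any x₀.

0.8983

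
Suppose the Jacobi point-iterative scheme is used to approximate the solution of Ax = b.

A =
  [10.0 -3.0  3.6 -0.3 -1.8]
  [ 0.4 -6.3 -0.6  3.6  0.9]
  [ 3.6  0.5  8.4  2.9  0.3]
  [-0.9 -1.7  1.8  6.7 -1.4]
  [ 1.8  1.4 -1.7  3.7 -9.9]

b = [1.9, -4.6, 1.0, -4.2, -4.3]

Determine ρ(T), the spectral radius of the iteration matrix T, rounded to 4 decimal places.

0.8690

Diagonal D = diag(10, -6.3, 8.4, 6.7, -9.9); L, U strict lower/upper.
T_J = -D⁻¹(L+U): T[0,4] = -(-1.8)/(10) = +0.1800; T[0,0] = 0.
  T[0,:] = [+0.0000 +0.3000 -0.3600 +0.0300 +0.1800]
  T[1,:] = [+0.0635 +0.0000 -0.0952 +0.5714 +0.1429]
  T[2,:] = [-0.4286 -0.0595 +0.0000 -0.3452 -0.0357]
  T[3,:] = [+0.1343 +0.2537 -0.2687 +0.0000 +0.2090]
  T[4,:] = [+0.1818 +0.1414 -0.1717 +0.3737 +0.0000]
eigenvalue magnitudes: 0.8690, 0.5566, 0.1970, 0.1099, 0.0055.
spectral radius ρ = 0.8690; 0.8690 < 1 ⇒ converges.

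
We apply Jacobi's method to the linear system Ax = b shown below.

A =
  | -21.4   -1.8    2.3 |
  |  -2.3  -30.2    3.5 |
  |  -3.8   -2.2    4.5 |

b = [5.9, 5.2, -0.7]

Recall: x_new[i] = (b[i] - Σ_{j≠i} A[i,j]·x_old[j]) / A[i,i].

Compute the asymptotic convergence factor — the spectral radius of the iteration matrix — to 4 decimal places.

0.4272

Write A = D+L+U with D = diag(-21.4, -30.2, 4.5).
T_J = -D⁻¹(L+U): T[0,2] = -(2.3)/(-21.4) = +0.1075; T[0,0] = 0.
  T[0,:] = [+0.0000, -0.0841, +0.1075]
  T[1,:] = [-0.0762, +0.0000, +0.1159]
  T[2,:] = [+0.8444, +0.4889, +0.0000]
|roots of det(T-λI)|: 0.4272, 0.3439, 0.0833.
ρ = 0.4272; 0.4272 < 1, so it converges for any x₀.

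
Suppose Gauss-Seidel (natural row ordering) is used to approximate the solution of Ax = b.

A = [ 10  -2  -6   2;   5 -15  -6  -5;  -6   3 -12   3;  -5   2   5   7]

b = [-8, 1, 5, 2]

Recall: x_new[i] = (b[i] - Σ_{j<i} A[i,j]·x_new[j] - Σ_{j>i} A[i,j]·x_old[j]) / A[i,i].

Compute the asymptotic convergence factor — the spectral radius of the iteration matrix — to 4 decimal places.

Diagonal D = diag(10, -15, -12, 7); L, U strict lower/upper.
Gauss-Seidel: T = -(D+L)⁻¹U, row 0 first, T[0,3] = -(2)/(10) = -0.2000; later rows by forward substitution.
  T[0,:] = [+0.0000, +0.2000, +0.6000, -0.2000]
  T[1,:] = [+0.0000, +0.0667, -0.2000, -0.4000]
  T[2,:] = [+0.0000, -0.0833, -0.3500, +0.2500]
  T[3,:] = [+0.0000, +0.1833, +0.7357, -0.2071]
moduli |λ_i(T)| = 0.6619, 0.1469, 0.1469, 0.0000.
ρ(T) = max|λ| = 0.6619; 0.6619 < 1: convergent.

0.6619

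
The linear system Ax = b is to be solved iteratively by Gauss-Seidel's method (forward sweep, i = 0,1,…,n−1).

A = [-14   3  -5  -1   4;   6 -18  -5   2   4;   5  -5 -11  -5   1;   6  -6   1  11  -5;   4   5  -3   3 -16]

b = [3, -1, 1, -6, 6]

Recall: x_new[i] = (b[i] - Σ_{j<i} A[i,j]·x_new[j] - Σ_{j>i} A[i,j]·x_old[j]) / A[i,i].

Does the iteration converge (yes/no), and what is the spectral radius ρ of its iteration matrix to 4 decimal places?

Write A = D+L+U with D = diag(-14, -18, -11, 11, -16).
GS T = -(D+L)⁻¹U: row 0 first, T[0,3] = -(-1)/(-14) = -0.0714; later rows by forward substitution.
  T[0,:] = [+0.0000  +0.2143  -0.3571  -0.0714  +0.2857]
  T[1,:] = [+0.0000  +0.0714  -0.3968  +0.0873  +0.3175]
  T[2,:] = [+0.0000  +0.0649  +0.0180  -0.5267  +0.0765]
  T[3,:] = [+0.0000  -0.0838  -0.0233  +0.1345  +0.4649]
  T[4,:] = [+0.0000  +0.0480  -0.2210  +0.1334  +0.2435]
moduli |λ_i(T)| = 0.5511, 0.2717, 0.2717, 0.0756, 0.0000.
ρ(T) = max|λ| = 0.5511; 0.5511 < 1 ⇒ converges.

yes, ρ = 0.5511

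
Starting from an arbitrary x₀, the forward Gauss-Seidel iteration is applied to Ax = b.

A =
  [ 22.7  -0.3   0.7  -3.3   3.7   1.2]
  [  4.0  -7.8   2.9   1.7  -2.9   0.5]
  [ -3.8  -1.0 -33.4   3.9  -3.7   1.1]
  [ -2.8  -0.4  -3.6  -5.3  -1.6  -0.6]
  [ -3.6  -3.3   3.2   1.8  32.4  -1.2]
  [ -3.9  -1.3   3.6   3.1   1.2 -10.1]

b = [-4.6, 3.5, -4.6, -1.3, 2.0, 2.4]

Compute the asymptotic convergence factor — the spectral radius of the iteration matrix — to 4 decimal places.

0.1710

Let D = diag(22.7, -7.8, -33.4, -5.3, 32.4, -10.1); L, U the strict triangles.
T_GS = -(D+L)⁻¹U: row 0 first, T[0,4] = -(3.7)/(22.7) = -0.1630; later rows by forward substitution.
  T[0,:] = [+0.0000  +0.0132  -0.0308  +0.1454  -0.1630  -0.0529]
  T[1,:] = [+0.0000  +0.0068  +0.3560  +0.2925  -0.4554  +0.0370]
  T[2,:] = [+0.0000  -0.0017  -0.0071  +0.0915  -0.0786  +0.0378]
  T[3,:] = [+0.0000  -0.0063  -0.0057  -0.1610  -0.1280  -0.1138]
  T[4,:] = [+0.0000  +0.0027  +0.0339  +0.0459  -0.0496  +0.0375]
  T[5,:] = [+0.0000  -0.0082  -0.0342  -0.1052  +0.0483  -0.0013]
eigenvalue magnitudes: 0.1710, 0.0870, 0.0870, 0.0716, 0.0267, 0.0000.
spectral radius ρ = 0.1710; 0.1710 < 1 ⇒ converges.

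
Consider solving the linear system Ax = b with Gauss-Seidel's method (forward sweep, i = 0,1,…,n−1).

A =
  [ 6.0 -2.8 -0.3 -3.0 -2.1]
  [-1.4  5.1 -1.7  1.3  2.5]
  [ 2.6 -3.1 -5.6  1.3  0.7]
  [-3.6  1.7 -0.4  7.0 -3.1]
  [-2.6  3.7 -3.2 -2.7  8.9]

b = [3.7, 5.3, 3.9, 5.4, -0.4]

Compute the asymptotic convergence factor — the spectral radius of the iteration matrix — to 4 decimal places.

0.9271

Diagonal D = diag(6, 5.1, -5.6, 7, 8.9); L, U strict lower/upper.
T_GS = -(D+L)⁻¹U: row 0 first, T[0,1] = -(-2.8)/(6) = +0.4667; later rows by forward substitution.
  T[0,:] = [+0.0000 +0.4667 +0.0500 +0.5000 +0.3500]
  T[1,:] = [+0.0000 +0.1281 +0.3471 -0.1176 -0.3941]
  T[2,:] = [+0.0000 +0.1458 -0.1689 +0.5294 +0.5057]
  T[3,:] = [+0.0000 +0.2172 -0.0682 +0.3160 +0.7475]
  T[4,:] = [+0.0000 +0.2014 -0.2111 +0.4812 +0.6747]
moduli |λ_i(T)| = 0.9271, 0.2233, 0.1502, 0.1502, 0.0000.
spectral radius ρ = 0.9271; 0.9271 < 1: convergent.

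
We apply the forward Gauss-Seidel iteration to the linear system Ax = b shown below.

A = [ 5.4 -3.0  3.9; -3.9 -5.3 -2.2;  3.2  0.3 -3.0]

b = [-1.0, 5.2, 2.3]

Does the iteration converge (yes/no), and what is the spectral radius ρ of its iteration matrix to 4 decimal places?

Split A = D + L + U, D = diag(5.4, -5.3, -3).
GS T = -(D+L)⁻¹U: row 0 first, T[0,1] = -(-3)/(5.4) = +0.5556; later rows by forward substitution.
  T[0,:] = [+0.0000 +0.5556 -0.7222]
  T[1,:] = [+0.0000 -0.4088 +0.1164]
  T[2,:] = [+0.0000 +0.5517 -0.7587]
moduli |λ_i(T)| = 0.8917, 0.2759, 0.0000.
ρ(T) = max|λ| = 0.8917; 0.8917 < 1: convergent.

yes, ρ = 0.8917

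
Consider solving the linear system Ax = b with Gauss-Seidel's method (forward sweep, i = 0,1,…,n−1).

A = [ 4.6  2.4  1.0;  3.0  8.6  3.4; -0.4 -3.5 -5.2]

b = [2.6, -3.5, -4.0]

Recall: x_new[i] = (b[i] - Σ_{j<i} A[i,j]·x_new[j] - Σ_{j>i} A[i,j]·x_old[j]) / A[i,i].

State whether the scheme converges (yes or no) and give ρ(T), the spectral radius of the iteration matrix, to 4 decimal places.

Diagonal D = diag(4.6, 8.6, -5.2); L, U strict lower/upper.
Gauss-Seidel: T = -(D+L)⁻¹U, row 0 first, T[0,2] = -(1)/(4.6) = -0.2174; later rows by forward substitution.
  T[0,:] = [+0.0000 -0.5217 -0.2174]
  T[1,:] = [+0.0000 +0.1820 -0.3195]
  T[2,:] = [+0.0000 -0.0824 +0.2318]
moduli |λ_i(T)| = 0.3710, 0.0428, 0.0000.
ρ(T) = max|λ| = 0.3710; 0.3710 < 1 ⇒ converges.

yes, ρ = 0.3710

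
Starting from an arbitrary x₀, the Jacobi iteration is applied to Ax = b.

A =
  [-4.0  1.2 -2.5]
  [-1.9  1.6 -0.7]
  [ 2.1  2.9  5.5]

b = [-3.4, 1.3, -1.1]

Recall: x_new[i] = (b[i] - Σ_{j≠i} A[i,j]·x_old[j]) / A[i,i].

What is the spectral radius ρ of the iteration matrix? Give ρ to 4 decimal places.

Split A = D + L + U, D = diag(-4, 1.6, 5.5).
Jacobi T = -D⁻¹(L+U): T[2,0] = -(2.1)/(5.5) = -0.3818; T[2,2] = 0.
  T[0,:] = [+0.0000 +0.3000 -0.6250]
  T[1,:] = [+1.1875 +0.0000 +0.4375]
  T[2,:] = [-0.3818 -0.5273 +0.0000]
moduli |λ_i(T)| = 0.8698, 0.6263, 0.6263.
ρ(T) = max|λ| = 0.8698; 0.8698 < 1 ⇒ converges.

0.8698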